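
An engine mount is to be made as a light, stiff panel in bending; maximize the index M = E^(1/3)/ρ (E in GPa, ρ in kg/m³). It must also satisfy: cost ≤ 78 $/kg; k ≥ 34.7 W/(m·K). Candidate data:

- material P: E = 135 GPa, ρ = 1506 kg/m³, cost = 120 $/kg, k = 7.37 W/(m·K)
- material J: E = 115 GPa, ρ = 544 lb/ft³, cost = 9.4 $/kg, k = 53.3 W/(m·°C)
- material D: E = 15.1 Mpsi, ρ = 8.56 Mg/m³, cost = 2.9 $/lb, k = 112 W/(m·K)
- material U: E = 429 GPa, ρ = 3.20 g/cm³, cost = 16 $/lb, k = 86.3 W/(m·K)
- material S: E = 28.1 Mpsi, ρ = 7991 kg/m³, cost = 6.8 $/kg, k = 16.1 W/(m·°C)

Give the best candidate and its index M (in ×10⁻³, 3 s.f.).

material U, M = 2.36×10⁻³

Screen on constraints: cost ≤ 78 $/kg; k ≥ 34.7 W/(m·K). Survivors: material J, material D, material U.
Convert each candidate to consistent units, then evaluate M:
  material J: E = 115.0 GPa, ρ = 8714 kg/m³
  material D: E = 104.1 GPa, ρ = 8560 kg/m³
  material U: E = 429.0 GPa, ρ = 3200 kg/m³
  material U: M = 2.36×10⁻³
  material J: M = 0.558×10⁻³
  material D: M = 0.550×10⁻³
Highest index: material U.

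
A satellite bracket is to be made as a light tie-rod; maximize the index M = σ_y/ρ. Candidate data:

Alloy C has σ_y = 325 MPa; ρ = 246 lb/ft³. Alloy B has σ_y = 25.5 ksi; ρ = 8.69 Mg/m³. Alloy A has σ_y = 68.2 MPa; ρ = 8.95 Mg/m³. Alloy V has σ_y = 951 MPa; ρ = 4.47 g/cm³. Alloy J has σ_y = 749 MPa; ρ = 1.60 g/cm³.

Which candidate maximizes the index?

alloy J

Convert each candidate to consistent units, then evaluate M:
  alloy C: σ_y = 325.0 MPa, ρ = 3941 kg/m³
  alloy B: σ_y = 175.8 MPa, ρ = 8690 kg/m³
  alloy A: σ_y = 68.20 MPa, ρ = 8950 kg/m³
  alloy V: σ_y = 951.0 MPa, ρ = 4470 kg/m³
  alloy J: σ_y = 749.0 MPa, ρ = 1600 kg/m³
  alloy J: M = 468 kN·m/kg
  alloy V: M = 213 kN·m/kg
  alloy C: M = 82.5 kN·m/kg
  alloy B: M = 20.2 kN·m/kg
  alloy A: M = 7.62 kN·m/kg
The maximum is for alloy J.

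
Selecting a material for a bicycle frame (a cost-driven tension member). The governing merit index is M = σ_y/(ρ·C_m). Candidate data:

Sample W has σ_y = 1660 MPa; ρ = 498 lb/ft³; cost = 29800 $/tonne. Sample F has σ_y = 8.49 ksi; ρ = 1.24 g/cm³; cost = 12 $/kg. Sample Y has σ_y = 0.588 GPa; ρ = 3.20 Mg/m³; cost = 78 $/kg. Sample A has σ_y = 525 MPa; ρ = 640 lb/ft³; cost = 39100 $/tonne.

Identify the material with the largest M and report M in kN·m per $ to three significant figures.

Normalizing units and computing the index:
  sample W: σ_y = 1660 MPa, ρ = 7977 kg/m³, cost = 29.80 $/kg
  sample F: σ_y = 58.54 MPa, ρ = 1240 kg/m³, cost = 12.00 $/kg
  sample Y: σ_y = 588.0 MPa, ρ = 3200 kg/m³, cost = 78.00 $/kg
  sample A: σ_y = 525.0 MPa, ρ = 10250 kg/m³, cost = 39.10 $/kg
  sample W: M = 6.98 kN·m per $
  sample F: M = 3.93 kN·m per $
  sample Y: M = 2.36 kN·m per $
  sample A: M = 1.31 kN·m per $
Highest index: sample W.

sample W, M = 6.98 kN·m per $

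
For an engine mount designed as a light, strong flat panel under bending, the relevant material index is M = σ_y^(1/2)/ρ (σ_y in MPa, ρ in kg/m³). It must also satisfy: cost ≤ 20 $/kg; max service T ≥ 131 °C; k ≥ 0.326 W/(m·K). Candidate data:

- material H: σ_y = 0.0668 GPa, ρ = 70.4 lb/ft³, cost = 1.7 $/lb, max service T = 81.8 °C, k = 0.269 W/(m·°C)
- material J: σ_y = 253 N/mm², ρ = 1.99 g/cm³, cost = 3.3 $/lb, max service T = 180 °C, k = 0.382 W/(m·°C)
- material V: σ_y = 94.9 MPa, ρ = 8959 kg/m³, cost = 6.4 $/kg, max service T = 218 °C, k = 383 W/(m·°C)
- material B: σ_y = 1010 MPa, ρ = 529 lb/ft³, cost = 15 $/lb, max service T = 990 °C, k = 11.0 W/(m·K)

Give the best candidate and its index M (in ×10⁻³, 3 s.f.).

Screen on constraints: cost ≤ 20 $/kg; max service T ≥ 131 °C; k ≥ 0.326 W/(m·K). Survivors: material J, material V.
After converting to SI:
  material J: σ_y = 253.0 MPa, ρ = 1990 kg/m³
  material V: σ_y = 94.90 MPa, ρ = 8959 kg/m³
  material J: M = 7.99×10⁻³
  material V: M = 1.09×10⁻³
Material J ranks first.

material J, M = 7.99×10⁻³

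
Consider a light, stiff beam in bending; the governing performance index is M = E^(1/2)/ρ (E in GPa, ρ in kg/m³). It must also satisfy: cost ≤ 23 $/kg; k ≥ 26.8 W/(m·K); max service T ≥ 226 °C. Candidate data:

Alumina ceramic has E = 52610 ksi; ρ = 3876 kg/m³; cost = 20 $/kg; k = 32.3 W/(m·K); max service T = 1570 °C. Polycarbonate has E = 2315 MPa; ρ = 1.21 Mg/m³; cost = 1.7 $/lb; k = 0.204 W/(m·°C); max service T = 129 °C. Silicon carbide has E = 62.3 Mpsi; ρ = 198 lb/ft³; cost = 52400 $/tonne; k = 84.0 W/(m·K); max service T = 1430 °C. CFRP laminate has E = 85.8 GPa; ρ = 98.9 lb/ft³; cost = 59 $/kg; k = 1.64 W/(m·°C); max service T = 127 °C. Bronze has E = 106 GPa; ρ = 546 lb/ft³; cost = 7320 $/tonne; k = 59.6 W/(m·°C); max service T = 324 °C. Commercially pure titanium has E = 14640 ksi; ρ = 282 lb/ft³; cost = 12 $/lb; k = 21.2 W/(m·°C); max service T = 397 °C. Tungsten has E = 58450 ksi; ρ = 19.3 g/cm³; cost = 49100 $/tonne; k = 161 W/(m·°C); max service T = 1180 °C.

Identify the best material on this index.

Screen on constraints: cost ≤ 23 $/kg; k ≥ 26.8 W/(m·K); max service T ≥ 226 °C. Survivors: alumina ceramic, bronze.
Normalizing units and computing the index:
  alumina ceramic: E = 362.7 GPa, ρ = 3876 kg/m³
  bronze: E = 106.0 GPa, ρ = 8746 kg/m³
  alumina ceramic: M = 4.91×10⁻³
  bronze: M = 1.18×10⁻³
Highest index: alumina ceramic.

alumina ceramic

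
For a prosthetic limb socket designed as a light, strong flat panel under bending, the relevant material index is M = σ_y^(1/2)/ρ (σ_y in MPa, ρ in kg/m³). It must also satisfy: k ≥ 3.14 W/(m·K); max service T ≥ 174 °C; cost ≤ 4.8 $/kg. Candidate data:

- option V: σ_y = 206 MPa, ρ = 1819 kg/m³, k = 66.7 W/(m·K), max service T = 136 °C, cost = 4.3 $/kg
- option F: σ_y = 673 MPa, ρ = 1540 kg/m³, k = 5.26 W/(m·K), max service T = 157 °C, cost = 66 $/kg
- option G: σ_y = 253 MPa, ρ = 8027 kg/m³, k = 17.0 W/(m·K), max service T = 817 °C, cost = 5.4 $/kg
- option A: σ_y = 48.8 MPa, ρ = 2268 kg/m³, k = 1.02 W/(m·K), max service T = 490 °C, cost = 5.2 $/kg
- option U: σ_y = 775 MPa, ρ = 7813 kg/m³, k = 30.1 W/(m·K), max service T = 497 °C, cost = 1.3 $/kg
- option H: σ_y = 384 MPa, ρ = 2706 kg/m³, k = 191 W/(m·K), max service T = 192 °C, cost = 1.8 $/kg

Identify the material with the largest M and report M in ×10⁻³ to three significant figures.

option H, M = 7.24×10⁻³

Screen on constraints: k ≥ 3.14 W/(m·K); max service T ≥ 174 °C; cost ≤ 4.8 $/kg. Survivors: option U, option H.
Per-candidate index values:
  option H: M = 7.24×10⁻³
  option U: M = 3.56×10⁻³
Option H ranks first.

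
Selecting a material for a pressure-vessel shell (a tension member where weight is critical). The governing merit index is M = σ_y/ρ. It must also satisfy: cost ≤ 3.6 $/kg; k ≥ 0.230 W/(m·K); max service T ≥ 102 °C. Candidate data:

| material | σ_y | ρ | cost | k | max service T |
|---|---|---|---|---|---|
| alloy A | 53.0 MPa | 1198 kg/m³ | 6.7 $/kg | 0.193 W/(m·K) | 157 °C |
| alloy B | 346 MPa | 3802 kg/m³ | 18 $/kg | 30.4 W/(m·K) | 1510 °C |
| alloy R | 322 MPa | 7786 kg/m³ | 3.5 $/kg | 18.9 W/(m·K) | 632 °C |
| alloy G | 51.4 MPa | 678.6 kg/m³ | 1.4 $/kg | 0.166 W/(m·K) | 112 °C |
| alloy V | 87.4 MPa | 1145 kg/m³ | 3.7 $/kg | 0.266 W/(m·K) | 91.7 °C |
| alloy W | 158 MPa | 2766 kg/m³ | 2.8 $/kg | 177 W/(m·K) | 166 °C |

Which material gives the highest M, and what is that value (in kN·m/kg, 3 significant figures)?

alloy W, M = 57.1 kN·m/kg

Screen on constraints: cost ≤ 3.6 $/kg; k ≥ 0.230 W/(m·K); max service T ≥ 102 °C. Survivors: alloy R, alloy W.
Per-candidate index values:
  alloy W: M = 57.1 kN·m/kg
  alloy R: M = 41.4 kN·m/kg
Alloy W has the largest M.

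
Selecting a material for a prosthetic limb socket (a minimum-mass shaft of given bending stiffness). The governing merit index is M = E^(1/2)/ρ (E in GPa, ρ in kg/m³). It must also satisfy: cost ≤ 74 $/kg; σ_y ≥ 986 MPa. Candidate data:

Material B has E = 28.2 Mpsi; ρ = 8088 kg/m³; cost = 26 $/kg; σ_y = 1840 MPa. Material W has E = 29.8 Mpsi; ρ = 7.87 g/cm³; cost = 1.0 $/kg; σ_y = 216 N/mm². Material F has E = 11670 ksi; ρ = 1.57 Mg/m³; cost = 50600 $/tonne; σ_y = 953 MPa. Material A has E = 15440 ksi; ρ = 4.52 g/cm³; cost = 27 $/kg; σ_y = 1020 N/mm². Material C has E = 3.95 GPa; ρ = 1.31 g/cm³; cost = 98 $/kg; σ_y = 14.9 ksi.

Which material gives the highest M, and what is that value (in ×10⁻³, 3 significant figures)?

Screen on constraints: cost ≤ 74 $/kg; σ_y ≥ 986 MPa. Survivors: material B, material A.
Putting every candidate on a common basis:
  material B: E = 194.4 GPa, ρ = 8088 kg/m³
  material A: E = 106.5 GPa, ρ = 4520 kg/m³
  material A: M = 2.28×10⁻³
  material B: M = 1.72×10⁻³
The maximum is for material A.

material A, M = 2.28×10⁻³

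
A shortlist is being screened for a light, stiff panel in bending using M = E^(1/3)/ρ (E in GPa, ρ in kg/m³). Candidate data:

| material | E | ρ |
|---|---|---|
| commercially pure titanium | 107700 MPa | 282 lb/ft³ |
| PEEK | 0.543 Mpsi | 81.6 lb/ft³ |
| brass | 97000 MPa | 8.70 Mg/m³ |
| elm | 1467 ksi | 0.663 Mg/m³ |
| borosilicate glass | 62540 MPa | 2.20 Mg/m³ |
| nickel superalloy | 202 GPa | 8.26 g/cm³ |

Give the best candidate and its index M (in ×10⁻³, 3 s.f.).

elm, M = 3.26×10⁻³

In SI units:
  commercially pure titanium: E = 107.7 GPa, ρ = 4517 kg/m³
  PEEK: E = 3.744 GPa, ρ = 1307 kg/m³
  brass: E = 97.00 GPa, ρ = 8700 kg/m³
  elm: E = 10.11 GPa, ρ = 663.0 kg/m³
  borosilicate glass: E = 62.54 GPa, ρ = 2200 kg/m³
  nickel superalloy: E = 202.0 GPa, ρ = 8260 kg/m³
  elm: M = 3.26×10⁻³
  borosilicate glass: M = 1.80×10⁻³
  PEEK: M = 1.19×10⁻³
  commercially pure titanium: M = 1.05×10⁻³
  nickel superalloy: M = 0.710×10⁻³
  brass: M = 0.528×10⁻³
Highest index: elm.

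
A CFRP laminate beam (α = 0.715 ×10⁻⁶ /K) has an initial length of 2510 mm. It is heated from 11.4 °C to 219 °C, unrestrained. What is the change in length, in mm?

0.373 mm

ΔT = 219 − 11.4 = 207.6 K.
ΔL = α·L₀·ΔT = 0.715×10⁻⁶ × 2510 mm × 207.6 K = 0.373 mm.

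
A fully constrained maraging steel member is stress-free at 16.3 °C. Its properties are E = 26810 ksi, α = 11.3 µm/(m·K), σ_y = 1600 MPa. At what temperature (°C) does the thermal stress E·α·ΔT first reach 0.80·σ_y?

E = 26810 ksi = 184.8 GPa.
E·α·ΔT = 1280 MPa ⇒ ΔT = 1280 / (184.8×10³ × 11.3×10⁻⁶) = 612.8 K.
T = 16.3 + 612.8 = 629.1 °C.

629 °C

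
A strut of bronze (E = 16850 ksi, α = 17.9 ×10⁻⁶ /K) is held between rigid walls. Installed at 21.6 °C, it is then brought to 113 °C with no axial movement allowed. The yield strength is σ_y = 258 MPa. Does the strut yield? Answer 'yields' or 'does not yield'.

E = 16850 ksi = 116.2 GPa.
ΔT = 91.40 K. Constrained thermal stress σ = E·α·ΔT = 116.2×10³ MPa × 17.9×10⁻⁶ × 91.40 = 190 MPa (compressive).
Compare to σ_y = 258 MPa: σ < σ_y, so it does not yield.

does not yield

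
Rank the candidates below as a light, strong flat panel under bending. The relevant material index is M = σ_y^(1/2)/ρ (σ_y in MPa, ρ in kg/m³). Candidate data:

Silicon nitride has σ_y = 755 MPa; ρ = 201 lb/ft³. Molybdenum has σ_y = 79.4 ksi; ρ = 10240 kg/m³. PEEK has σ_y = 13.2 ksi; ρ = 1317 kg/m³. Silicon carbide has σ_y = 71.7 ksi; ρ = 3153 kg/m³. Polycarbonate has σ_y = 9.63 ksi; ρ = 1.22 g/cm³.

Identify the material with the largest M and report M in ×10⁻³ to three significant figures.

silicon nitride, M = 8.53×10⁻³

Putting every candidate on a common basis:
  silicon nitride: σ_y = 755.0 MPa, ρ = 3220 kg/m³
  molybdenum: σ_y = 547.4 MPa, ρ = 10240 kg/m³
  PEEK: σ_y = 91.01 MPa, ρ = 1317 kg/m³
  silicon carbide: σ_y = 494.4 MPa, ρ = 3153 kg/m³
  polycarbonate: σ_y = 66.40 MPa, ρ = 1220 kg/m³
  silicon nitride: M = 8.53×10⁻³
  PEEK: M = 7.24×10⁻³
  silicon carbide: M = 7.05×10⁻³
  polycarbonate: M = 6.68×10⁻³
  molybdenum: M = 2.28×10⁻³
Highest index: silicon nitride.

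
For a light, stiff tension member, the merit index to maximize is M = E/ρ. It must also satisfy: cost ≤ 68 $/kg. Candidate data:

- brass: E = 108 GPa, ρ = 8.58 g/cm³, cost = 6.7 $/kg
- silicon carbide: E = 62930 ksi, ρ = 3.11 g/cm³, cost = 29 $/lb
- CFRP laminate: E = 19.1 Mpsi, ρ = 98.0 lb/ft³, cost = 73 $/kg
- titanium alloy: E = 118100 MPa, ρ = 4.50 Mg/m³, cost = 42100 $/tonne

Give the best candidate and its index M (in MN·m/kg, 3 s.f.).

Screen on constraints: cost ≤ 68 $/kg. Survivors: brass, silicon carbide, titanium alloy.
Convert each candidate to consistent units, then evaluate M:
  brass: E = 108.0 GPa, ρ = 8580 kg/m³
  silicon carbide: E = 433.9 GPa, ρ = 3110 kg/m³
  titanium alloy: E = 118.1 GPa, ρ = 4500 kg/m³
  silicon carbide: M = 140 MN·m/kg
  titanium alloy: M = 26.2 MN·m/kg
  brass: M = 12.6 MN·m/kg
Silicon carbide ranks first.

silicon carbide, M = 140 MN·m/kg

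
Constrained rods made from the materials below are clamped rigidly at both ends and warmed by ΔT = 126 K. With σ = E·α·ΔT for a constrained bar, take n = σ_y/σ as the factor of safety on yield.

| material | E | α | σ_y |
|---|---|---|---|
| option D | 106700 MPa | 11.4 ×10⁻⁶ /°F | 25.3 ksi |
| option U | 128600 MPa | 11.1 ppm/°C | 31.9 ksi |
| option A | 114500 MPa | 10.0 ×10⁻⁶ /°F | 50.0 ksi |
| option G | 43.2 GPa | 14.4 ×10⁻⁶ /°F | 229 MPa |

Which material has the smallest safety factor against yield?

Per material, after unit conversion:
  option D: E = 106.7, α = 20.5, σ_y = 174.4 → σ = 276 MPa, n = 0.632
  option U: E = 128.6, α = 11.1, σ_y = 219.9 → σ = 180 MPa, n = 1.22
  option A: E = 114.5, α = 18.0, σ_y = 344.7 → σ = 260 MPa, n = 1.33
  option G: E = 43.20, α = 25.9, σ_y = 229.0 → σ = 141 MPa, n = 1.62
The minimum is option D at n = 0.632.

option D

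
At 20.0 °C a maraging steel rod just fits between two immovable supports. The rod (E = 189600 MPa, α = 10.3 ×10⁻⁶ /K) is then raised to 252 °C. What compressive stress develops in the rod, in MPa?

453 MPa

E = 189600 MPa = 189.6 GPa.
ΔT = 232.0 K. Constrained thermal stress σ = E·α·ΔT = 189.6×10³ MPa × 10.3×10⁻⁶ × 232.0 = 453 MPa (compressive).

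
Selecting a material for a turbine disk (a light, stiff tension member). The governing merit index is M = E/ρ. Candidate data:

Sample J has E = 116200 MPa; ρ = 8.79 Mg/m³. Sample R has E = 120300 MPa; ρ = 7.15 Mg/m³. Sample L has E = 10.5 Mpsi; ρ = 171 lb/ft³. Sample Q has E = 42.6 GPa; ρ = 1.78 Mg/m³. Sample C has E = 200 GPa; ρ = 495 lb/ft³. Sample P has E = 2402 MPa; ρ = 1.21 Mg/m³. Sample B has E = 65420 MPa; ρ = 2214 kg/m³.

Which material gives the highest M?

sample B

Convert each candidate to consistent units, then evaluate M:
  sample J: E = 116.2 GPa, ρ = 8790 kg/m³
  sample R: E = 120.3 GPa, ρ = 7150 kg/m³
  sample L: E = 72.39 GPa, ρ = 2739 kg/m³
  sample Q: E = 42.60 GPa, ρ = 1780 kg/m³
  sample C: E = 200.0 GPa, ρ = 7929 kg/m³
  sample P: E = 2.402 GPa, ρ = 1210 kg/m³
  sample B: E = 65.42 GPa, ρ = 2214 kg/m³
  sample B: M = 29.5 MN·m/kg
  sample L: M = 26.4 MN·m/kg
  sample C: M = 25.2 MN·m/kg
  sample Q: M = 23.9 MN·m/kg
  sample R: M = 16.8 MN·m/kg
  sample J: M = 13.2 MN·m/kg
  sample P: M = 1.99 MN·m/kg
Sample B ranks first.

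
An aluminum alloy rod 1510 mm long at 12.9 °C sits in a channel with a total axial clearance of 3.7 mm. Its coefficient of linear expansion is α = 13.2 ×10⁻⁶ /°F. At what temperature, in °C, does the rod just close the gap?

116 °C

α = 13.2×10⁻⁶/°F × 9/5 = 23.8×10⁻⁶/K.
α·L₀·ΔT = 3.7 mm ⇒ ΔT = 3.7 / (23.8×10⁻⁶ × 1510.0) = 103.1 K.
T = 12.9 + 103.1 = 116.0 °C.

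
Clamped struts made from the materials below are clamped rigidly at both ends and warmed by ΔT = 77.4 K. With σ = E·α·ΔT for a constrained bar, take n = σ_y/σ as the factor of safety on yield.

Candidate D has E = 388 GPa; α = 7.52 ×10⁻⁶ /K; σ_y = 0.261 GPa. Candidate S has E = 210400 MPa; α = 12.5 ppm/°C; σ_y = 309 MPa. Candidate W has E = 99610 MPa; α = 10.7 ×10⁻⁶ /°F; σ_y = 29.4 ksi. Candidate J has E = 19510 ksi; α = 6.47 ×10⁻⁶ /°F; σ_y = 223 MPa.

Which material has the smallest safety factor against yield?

candidate D

Converting E to GPa, α to ×10⁻⁶/K, σ_y to MPa, then σ and n for each:
  candidate D: E = 388.0, α = 7.52, σ_y = 261.0 → σ = 226 MPa, n = 1.16
  candidate S: E = 210.4, α = 12.5, σ_y = 309.0 → σ = 204 MPa, n = 1.52
  candidate W: E = 99.61, α = 19.3, σ_y = 202.7 → σ = 148 MPa, n = 1.37
  candidate J: E = 134.5, α = 11.6, σ_y = 223.0 → σ = 121 MPa, n = 1.84
Candidate D has the lowest safety factor, n = 1.16.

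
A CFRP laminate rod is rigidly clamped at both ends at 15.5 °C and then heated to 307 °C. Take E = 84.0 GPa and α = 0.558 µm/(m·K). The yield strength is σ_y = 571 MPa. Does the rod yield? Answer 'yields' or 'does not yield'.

ΔT = 291.5 K. Constrained thermal stress σ = E·α·ΔT = 84.00×10³ MPa × 0.558×10⁻⁶ × 291.5 = 13.7 MPa (compressive).
Compare to σ_y = 571 MPa: σ < σ_y, so it does not yield.

does not yield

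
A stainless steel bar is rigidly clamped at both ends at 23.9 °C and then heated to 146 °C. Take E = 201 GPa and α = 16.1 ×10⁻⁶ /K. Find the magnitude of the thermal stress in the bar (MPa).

ΔT = 122.1 K. Constrained thermal stress σ = E·α·ΔT = 201.0×10³ MPa × 16.1×10⁻⁶ × 122.1 = 395 MPa (compressive).

395 MPa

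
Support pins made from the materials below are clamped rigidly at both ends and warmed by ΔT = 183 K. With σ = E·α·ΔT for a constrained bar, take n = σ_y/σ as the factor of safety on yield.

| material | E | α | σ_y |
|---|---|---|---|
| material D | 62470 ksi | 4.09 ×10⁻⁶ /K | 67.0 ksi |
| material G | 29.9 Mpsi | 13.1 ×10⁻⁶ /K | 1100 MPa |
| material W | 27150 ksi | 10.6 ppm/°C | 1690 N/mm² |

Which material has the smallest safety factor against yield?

In consistent units (E in GPa, α in ×10⁻⁶/K, σ_y in MPa):
  material D: E = 430.7, α = 4.09, σ_y = 461.9 → σ = 322 MPa, n = 1.43
  material G: E = 206.2, α = 13.1, σ_y = 1100 → σ = 494 MPa, n = 2.23
  material W: E = 187.2, α = 10.6, σ_y = 1690 → σ = 363 MPa, n = 4.65
Smallest n: material D with n = 1.43.

material D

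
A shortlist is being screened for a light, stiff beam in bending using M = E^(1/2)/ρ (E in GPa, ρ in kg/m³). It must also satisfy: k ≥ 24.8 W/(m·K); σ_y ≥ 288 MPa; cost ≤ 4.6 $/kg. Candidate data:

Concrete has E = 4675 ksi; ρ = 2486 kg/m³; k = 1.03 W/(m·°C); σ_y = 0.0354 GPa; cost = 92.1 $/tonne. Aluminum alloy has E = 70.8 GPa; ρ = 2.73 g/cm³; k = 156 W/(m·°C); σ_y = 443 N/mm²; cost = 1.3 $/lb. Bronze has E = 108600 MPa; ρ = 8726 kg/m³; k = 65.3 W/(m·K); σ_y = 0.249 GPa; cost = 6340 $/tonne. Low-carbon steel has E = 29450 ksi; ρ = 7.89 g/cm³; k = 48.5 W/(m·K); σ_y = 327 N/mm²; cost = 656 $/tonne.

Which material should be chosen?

aluminum alloy

Screen on constraints: k ≥ 24.8 W/(m·K); σ_y ≥ 288 MPa; cost ≤ 4.6 $/kg. Survivors: aluminum alloy, low-carbon steel.
Putting every candidate on a common basis:
  aluminum alloy: E = 70.80 GPa, ρ = 2730 kg/m³
  low-carbon steel: E = 203.1 GPa, ρ = 7890 kg/m³
  aluminum alloy: M = 3.08×10⁻³
  low-carbon steel: M = 1.81×10⁻³
The maximum is for aluminum alloy.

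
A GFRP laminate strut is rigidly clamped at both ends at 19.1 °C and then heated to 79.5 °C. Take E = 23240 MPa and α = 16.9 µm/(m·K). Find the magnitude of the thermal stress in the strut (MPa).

E = 23240 MPa = 23.24 GPa.
ΔT = 60.40 K. Constrained thermal stress σ = E·α·ΔT = 23.24×10³ MPa × 16.9×10⁻⁶ × 60.40 = 23.7 MPa (compressive).

23.7 MPa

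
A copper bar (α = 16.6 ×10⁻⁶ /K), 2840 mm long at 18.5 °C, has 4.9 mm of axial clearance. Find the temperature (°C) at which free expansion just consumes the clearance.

122 °C

α·L₀·ΔT = 4.9 mm ⇒ ΔT = 4.9 / (16.6×10⁻⁶ × 2840.0) = 103.9 K.
T = 18.5 + 103.9 = 122.4 °C.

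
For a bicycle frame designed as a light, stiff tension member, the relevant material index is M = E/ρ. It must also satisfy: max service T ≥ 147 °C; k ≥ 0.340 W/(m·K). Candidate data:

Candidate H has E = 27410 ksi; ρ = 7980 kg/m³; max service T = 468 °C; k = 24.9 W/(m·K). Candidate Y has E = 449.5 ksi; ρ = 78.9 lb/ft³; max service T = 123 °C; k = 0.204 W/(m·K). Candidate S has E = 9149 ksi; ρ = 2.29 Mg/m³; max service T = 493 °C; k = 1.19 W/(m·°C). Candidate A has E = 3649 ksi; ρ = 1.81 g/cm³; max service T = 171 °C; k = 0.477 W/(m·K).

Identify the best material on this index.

candidate S

Screen on constraints: max service T ≥ 147 °C; k ≥ 0.340 W/(m·K). Survivors: candidate H, candidate S, candidate A.
Convert each candidate to consistent units, then evaluate M:
  candidate H: E = 189.0 GPa, ρ = 7980 kg/m³
  candidate S: E = 63.08 GPa, ρ = 2290 kg/m³
  candidate A: E = 25.16 GPa, ρ = 1810 kg/m³
  candidate S: M = 27.5 MN·m/kg
  candidate H: M = 23.7 MN·m/kg
  candidate A: M = 13.9 MN·m/kg
Highest index: candidate S.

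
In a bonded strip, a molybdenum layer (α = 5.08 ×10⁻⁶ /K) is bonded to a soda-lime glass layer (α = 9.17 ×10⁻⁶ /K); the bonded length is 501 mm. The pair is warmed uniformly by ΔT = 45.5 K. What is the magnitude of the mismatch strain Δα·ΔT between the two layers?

1.86×10⁻⁴

Δα = |5.08 − 9.17|×10⁻⁶/K = 4.09×10⁻⁶/K.
Mismatch strain = Δα·ΔT = 4.09×10⁻⁶ × 45.5 = 1.86×10⁻⁴.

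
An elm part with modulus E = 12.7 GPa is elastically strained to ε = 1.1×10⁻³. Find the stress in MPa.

14.0 MPa

σ = E·ε = 12700 MPa × 1.1×10⁻³ = 14.0 MPa.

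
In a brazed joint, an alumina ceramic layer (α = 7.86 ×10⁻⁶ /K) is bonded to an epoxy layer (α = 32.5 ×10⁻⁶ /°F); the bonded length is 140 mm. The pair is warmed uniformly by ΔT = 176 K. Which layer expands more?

epoxy: α = 32.5×10⁻⁶/°F × 9/5 = 58.5×10⁻⁶/K.
α(alumina ceramic) = 7.86×10⁻⁶/K vs α(epoxy) = 58.5×10⁻⁶/K.
Higher α expands more for the same ΔT: epoxy.

epoxy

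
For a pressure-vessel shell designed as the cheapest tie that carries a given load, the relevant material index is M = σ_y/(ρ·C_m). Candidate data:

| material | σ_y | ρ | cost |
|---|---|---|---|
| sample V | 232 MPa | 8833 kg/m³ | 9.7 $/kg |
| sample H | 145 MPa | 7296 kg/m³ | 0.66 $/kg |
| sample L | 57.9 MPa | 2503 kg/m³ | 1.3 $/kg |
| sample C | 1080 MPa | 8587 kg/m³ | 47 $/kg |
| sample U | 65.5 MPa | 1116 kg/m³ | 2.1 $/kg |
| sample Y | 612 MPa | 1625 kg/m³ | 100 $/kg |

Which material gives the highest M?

sample H

Per-candidate index values:
  sample H: M = 30.1 kN·m per $
  sample U: M = 27.9 kN·m per $
  sample L: M = 17.8 kN·m per $
  sample Y: M = 3.77 kN·m per $
  sample V: M = 2.71 kN·m per $
  sample C: M = 2.68 kN·m per $
Highest index: sample H.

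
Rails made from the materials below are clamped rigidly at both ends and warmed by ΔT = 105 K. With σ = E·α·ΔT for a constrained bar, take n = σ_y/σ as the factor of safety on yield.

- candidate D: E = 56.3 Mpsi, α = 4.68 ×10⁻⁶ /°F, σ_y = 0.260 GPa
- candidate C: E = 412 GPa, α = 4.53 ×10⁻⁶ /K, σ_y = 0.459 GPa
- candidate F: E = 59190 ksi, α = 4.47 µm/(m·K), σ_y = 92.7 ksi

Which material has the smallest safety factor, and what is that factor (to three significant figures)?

candidate D, n = 0.757

In consistent units (E in GPa, α in ×10⁻⁶/K, σ_y in MPa):
  candidate D: E = 388.2, α = 8.42, σ_y = 260.0 → σ = 343 MPa, n = 0.757
  candidate C: E = 412.0, α = 4.53, σ_y = 459.0 → σ = 196 MPa, n = 2.34
  candidate F: E = 408.1, α = 4.47, σ_y = 639.1 → σ = 192 MPa, n = 3.34
Smallest n: candidate D with n = 0.757.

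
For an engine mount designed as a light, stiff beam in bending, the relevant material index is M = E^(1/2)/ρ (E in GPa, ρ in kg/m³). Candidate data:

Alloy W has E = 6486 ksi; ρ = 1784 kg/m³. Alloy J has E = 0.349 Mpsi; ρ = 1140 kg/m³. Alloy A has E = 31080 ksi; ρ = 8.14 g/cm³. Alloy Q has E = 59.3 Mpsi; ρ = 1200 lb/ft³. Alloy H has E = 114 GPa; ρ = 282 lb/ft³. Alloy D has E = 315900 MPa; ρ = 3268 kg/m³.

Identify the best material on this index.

Convert each candidate to consistent units, then evaluate M:
  alloy W: E = 44.72 GPa, ρ = 1784 kg/m³
  alloy J: E = 2.406 GPa, ρ = 1140 kg/m³
  alloy A: E = 214.3 GPa, ρ = 8140 kg/m³
  alloy Q: E = 408.9 GPa, ρ = 19220 kg/m³
  alloy H: E = 114.0 GPa, ρ = 4517 kg/m³
  alloy D: E = 315.9 GPa, ρ = 3268 kg/m³
  alloy D: M = 5.44×10⁻³
  alloy W: M = 3.75×10⁻³
  alloy H: M = 2.36×10⁻³
  alloy A: M = 1.80×10⁻³
  alloy J: M = 1.36×10⁻³
  alloy Q: M = 1.05×10⁻³
The maximum is for alloy D.

alloy D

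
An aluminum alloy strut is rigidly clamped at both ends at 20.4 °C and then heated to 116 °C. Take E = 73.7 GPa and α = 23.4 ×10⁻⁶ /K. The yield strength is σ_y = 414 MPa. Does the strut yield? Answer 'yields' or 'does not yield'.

does not yield

ΔT = 95.60 K. Constrained thermal stress σ = E·α·ΔT = 73.70×10³ MPa × 23.4×10⁻⁶ × 95.60 = 165 MPa (compressive).
Compare to σ_y = 414 MPa: σ < σ_y, so it does not yield.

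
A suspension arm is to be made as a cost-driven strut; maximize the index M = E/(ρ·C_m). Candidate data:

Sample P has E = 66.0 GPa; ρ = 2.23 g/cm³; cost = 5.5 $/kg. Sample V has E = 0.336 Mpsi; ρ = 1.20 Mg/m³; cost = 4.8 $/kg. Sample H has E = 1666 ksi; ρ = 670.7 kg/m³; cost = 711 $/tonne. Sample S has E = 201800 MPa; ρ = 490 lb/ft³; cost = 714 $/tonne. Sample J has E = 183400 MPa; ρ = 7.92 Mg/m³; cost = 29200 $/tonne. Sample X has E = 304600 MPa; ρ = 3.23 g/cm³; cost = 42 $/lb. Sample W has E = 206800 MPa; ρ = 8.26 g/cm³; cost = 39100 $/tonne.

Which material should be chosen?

sample S

In SI units:
  sample P: E = 66.00 GPa, ρ = 2230 kg/m³, cost = 5.500 $/kg
  sample V: E = 2.317 GPa, ρ = 1200 kg/m³, cost = 4.800 $/kg
  sample H: E = 11.49 GPa, ρ = 670.7 kg/m³, cost = 0.7110 $/kg
  sample S: E = 201.8 GPa, ρ = 7849 kg/m³, cost = 0.7140 $/kg
  sample J: E = 183.4 GPa, ρ = 7920 kg/m³, cost = 29.20 $/kg
  sample X: E = 304.6 GPa, ρ = 3230 kg/m³, cost = 92.59 $/kg
  sample W: E = 206.8 GPa, ρ = 8260 kg/m³, cost = 39.10 $/kg
  sample S: M = 36.0 MN·m per $
  sample H: M = 24.1 MN·m per $
  sample P: M = 5.38 MN·m per $
  sample X: M = 1.02 MN·m per $
  sample J: M = 0.793 MN·m per $
  sample W: M = 0.640 MN·m per $
  sample V: M = 0.402 MN·m per $
Sample S ranks first.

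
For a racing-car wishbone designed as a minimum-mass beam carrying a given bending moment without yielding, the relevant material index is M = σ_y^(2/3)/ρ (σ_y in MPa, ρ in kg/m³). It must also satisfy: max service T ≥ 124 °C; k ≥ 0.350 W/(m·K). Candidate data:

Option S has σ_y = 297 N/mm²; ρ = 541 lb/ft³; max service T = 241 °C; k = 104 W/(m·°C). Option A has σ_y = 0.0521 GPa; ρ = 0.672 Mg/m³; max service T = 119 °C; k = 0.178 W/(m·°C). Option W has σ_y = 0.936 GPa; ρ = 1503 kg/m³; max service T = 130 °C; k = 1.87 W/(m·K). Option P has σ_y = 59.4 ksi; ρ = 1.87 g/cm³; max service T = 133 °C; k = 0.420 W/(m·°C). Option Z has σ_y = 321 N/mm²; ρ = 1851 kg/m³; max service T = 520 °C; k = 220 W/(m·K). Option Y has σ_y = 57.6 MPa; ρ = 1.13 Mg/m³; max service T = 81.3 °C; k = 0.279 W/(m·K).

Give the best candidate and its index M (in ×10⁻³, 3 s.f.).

Screen on constraints: max service T ≥ 124 °C; k ≥ 0.350 W/(m·K). Survivors: option S, option W, option P, option Z.
After converting to SI:
  option S: σ_y = 297.0 MPa, ρ = 8666 kg/m³
  option W: σ_y = 936.0 MPa, ρ = 1503 kg/m³
  option P: σ_y = 409.5 MPa, ρ = 1870 kg/m³
  option Z: σ_y = 321.0 MPa, ρ = 1851 kg/m³
  option W: M = 63.7×10⁻³
  option P: M = 29.5×10⁻³
  option Z: M = 25.3×10⁻³
  option S: M = 5.14×10⁻³
Highest index: option W.

option W, M = 63.7×10⁻³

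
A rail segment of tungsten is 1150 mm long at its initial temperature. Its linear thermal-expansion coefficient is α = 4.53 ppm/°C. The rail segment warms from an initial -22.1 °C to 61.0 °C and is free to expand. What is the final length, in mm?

ΔT = 61.0 − (-22.1) = 83.10 K.
ΔL = α·L₀·ΔT = 4.53×10⁻⁶ × 1150 mm × 83.10 K = 0.433 mm.
L = L₀ + ΔL = 1150 + 0.433 = 1150.4 mm.

1150.4 mm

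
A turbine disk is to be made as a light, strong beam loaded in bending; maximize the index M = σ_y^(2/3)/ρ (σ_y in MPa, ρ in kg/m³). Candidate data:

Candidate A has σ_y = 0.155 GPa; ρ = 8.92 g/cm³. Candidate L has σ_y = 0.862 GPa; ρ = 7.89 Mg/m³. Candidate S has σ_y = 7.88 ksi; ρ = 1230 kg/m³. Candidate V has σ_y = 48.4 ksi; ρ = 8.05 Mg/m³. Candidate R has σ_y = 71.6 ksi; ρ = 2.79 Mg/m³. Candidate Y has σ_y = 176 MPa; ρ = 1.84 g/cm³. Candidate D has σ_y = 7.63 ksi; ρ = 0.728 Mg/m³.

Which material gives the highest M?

Putting every candidate on a common basis:
  candidate A: σ_y = 155.0 MPa, ρ = 8920 kg/m³
  candidate L: σ_y = 862.0 MPa, ρ = 7890 kg/m³
  candidate S: σ_y = 54.33 MPa, ρ = 1230 kg/m³
  candidate V: σ_y = 333.7 MPa, ρ = 8050 kg/m³
  candidate R: σ_y = 493.7 MPa, ρ = 2790 kg/m³
  candidate Y: σ_y = 176.0 MPa, ρ = 1840 kg/m³
  candidate D: σ_y = 52.61 MPa, ρ = 728.0 kg/m³
  candidate R: M = 22.4×10⁻³
  candidate D: M = 19.3×10⁻³
  candidate Y: M = 17.1×10⁻³
  candidate S: M = 11.7×10⁻³
  candidate L: M = 11.5×10⁻³
  candidate V: M = 5.98×10⁻³
  candidate A: M = 3.23×10⁻³
The maximum is for candidate R.

candidate R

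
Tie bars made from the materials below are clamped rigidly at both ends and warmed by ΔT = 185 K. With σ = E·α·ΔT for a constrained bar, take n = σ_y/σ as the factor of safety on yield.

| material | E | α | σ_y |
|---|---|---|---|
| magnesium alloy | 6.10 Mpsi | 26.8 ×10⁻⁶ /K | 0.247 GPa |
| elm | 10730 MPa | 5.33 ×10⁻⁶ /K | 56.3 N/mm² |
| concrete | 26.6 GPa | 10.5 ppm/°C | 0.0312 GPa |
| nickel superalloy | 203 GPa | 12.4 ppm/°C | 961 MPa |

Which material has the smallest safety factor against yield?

concrete

In consistent units (E in GPa, α in ×10⁻⁶/K, σ_y in MPa):
  magnesium alloy: E = 42.06, α = 26.8, σ_y = 247.0 → σ = 209 MPa, n = 1.18
  elm: E = 10.73, α = 5.33, σ_y = 56.30 → σ = 10.6 MPa, n = 5.32
  concrete: E = 26.60, α = 10.5, σ_y = 31.20 → σ = 51.7 MPa, n = 0.604
  nickel superalloy: E = 203.0, α = 12.4, σ_y = 961.0 → σ = 466 MPa, n = 2.06
Smallest n: concrete with n = 0.604.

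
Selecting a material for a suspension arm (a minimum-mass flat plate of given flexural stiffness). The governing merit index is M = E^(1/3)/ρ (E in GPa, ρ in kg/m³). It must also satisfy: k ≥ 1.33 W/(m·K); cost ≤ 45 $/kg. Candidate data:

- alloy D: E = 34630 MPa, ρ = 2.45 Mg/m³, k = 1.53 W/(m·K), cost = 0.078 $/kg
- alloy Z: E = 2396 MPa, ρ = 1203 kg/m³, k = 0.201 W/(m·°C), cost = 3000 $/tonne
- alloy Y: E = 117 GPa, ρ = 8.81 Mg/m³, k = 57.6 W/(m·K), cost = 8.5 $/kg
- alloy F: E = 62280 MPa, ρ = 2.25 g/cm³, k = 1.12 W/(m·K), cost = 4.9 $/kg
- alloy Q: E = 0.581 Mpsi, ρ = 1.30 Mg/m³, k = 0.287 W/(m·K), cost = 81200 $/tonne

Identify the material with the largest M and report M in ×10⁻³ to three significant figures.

alloy D, M = 1.33×10⁻³

Screen on constraints: k ≥ 1.33 W/(m·K); cost ≤ 45 $/kg. Survivors: alloy D, alloy Y.
Convert each candidate to consistent units, then evaluate M:
  alloy D: E = 34.63 GPa, ρ = 2450 kg/m³
  alloy Y: E = 117.0 GPa, ρ = 8810 kg/m³
  alloy D: M = 1.33×10⁻³
  alloy Y: M = 0.555×10⁻³
The maximum is for alloy D.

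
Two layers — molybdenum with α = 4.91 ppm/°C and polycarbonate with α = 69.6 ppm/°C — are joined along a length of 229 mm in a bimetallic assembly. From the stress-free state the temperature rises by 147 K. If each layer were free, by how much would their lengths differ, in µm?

Δα = |4.91 − 69.6|×10⁻⁶/K = 64.7×10⁻⁶/K.
ΔL_mismatch = Δα·L·ΔT = 64.7×10⁻⁶ × 229.0 mm × 147.0 K = 2180 µm.

2180 µm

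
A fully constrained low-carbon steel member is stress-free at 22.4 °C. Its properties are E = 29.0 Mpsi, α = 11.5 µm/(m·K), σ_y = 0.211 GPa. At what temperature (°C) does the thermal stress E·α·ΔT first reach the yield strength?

114 °C

E = 29.0 Mpsi = 199.9 GPa.
σ_y = 0.211 GPa = 211.0 MPa.
E·α·ΔT = 211.0 MPa ⇒ ΔT = 211.0 / (199.9×10³ × 11.5×10⁻⁶) = 91.76 K.
T = 22.4 + 91.76 = 114.2 °C.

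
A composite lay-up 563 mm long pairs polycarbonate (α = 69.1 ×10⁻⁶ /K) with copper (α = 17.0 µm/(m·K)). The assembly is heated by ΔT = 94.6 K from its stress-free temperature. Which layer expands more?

α(polycarbonate) = 69.1×10⁻⁶/K vs α(copper) = 17.0×10⁻⁶/K.
Higher α expands more for the same ΔT: polycarbonate.

polycarbonate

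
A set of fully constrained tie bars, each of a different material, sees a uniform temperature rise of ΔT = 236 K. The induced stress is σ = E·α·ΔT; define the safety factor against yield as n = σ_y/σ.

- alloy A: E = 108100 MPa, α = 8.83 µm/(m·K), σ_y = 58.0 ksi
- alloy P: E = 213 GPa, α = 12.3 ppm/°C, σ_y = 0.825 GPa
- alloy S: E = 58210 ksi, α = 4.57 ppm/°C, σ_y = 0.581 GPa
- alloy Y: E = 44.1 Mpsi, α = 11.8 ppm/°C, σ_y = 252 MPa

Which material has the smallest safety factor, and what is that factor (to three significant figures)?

Converting E to GPa, α to ×10⁻⁶/K, σ_y to MPa, then σ and n for each:
  alloy A: E = 108.1, α = 8.83, σ_y = 399.9 → σ = 225 MPa, n = 1.78
  alloy P: E = 213.0, α = 12.3, σ_y = 825.0 → σ = 618 MPa, n = 1.33
  alloy S: E = 401.3, α = 4.57, σ_y = 581.0 → σ = 433 MPa, n = 1.34
  alloy Y: E = 304.1, α = 11.8, σ_y = 252.0 → σ = 847 MPa, n = 0.298
Alloy Y has the lowest safety factor, n = 0.298.

alloy Y, n = 0.298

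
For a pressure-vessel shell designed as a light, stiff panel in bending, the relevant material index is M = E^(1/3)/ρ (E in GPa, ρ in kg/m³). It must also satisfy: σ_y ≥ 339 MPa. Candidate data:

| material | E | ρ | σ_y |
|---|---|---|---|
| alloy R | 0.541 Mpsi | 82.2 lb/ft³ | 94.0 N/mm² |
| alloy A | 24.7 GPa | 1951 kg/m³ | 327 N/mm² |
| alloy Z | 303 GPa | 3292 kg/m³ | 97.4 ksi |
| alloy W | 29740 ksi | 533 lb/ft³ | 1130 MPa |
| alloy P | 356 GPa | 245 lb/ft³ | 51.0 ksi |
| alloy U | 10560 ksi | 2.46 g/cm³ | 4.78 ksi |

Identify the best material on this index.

alloy Z

Screen on constraints: σ_y ≥ 339 MPa. Survivors: alloy Z, alloy W, alloy P.
Convert each candidate to consistent units, then evaluate M:
  alloy Z: E = 303.0 GPa, ρ = 3292 kg/m³
  alloy W: E = 205.1 GPa, ρ = 8538 kg/m³
  alloy P: E = 356.0 GPa, ρ = 3925 kg/m³
  alloy Z: M = 2.04×10⁻³
  alloy P: M = 1.81×10⁻³
  alloy W: M = 0.691×10⁻³
Alloy Z has the largest M.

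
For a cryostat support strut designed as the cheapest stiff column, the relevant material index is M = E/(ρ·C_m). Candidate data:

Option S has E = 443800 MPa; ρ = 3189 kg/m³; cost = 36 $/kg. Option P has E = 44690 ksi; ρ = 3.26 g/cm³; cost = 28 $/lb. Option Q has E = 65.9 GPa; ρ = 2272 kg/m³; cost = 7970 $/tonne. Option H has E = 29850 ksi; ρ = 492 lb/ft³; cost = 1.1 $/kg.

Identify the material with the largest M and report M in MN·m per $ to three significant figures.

option H, M = 23.7 MN·m per $

After converting to SI:
  option S: E = 443.8 GPa, ρ = 3189 kg/m³, cost = 36.00 $/kg
  option P: E = 308.1 GPa, ρ = 3260 kg/m³, cost = 61.73 $/kg
  option Q: E = 65.90 GPa, ρ = 2272 kg/m³, cost = 7.970 $/kg
  option H: E = 205.8 GPa, ρ = 7881 kg/m³, cost = 1.100 $/kg
  option H: M = 23.7 MN·m per $
  option S: M = 3.87 MN·m per $
  option Q: M = 3.64 MN·m per $
  option P: M = 1.53 MN·m per $
Highest index: option H.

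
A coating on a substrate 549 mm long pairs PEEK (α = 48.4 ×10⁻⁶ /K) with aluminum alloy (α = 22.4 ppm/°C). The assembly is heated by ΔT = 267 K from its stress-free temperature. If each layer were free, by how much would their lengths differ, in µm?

Δα = |48.4 − 22.4|×10⁻⁶/K = 26.0×10⁻⁶/K.
ΔL_mismatch = Δα·L·ΔT = 26.0×10⁻⁶ × 549.0 mm × 267.0 K = 3810 µm.

3810 µm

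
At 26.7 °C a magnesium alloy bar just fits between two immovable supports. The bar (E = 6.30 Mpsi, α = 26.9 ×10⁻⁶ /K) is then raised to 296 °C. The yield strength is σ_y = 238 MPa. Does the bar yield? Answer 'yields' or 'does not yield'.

yields

E = 6.30 Mpsi = 43.44 GPa.
ΔT = 269.3 K. Constrained thermal stress σ = E·α·ΔT = 43.44×10³ MPa × 26.9×10⁻⁶ × 269.3 = 315 MPa (compressive).
Compare to σ_y = 238 MPa: σ ≥ σ_y, so it yields.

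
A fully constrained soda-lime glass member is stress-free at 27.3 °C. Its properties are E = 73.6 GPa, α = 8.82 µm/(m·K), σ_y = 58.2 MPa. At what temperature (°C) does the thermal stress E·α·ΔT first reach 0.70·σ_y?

E·α·ΔT = 40.74 MPa ⇒ ΔT = 40.74 / (73.60×10³ × 8.82×10⁻⁶) = 62.76 K.
T = 27.3 + 62.76 = 90.06 °C.

90.1 °C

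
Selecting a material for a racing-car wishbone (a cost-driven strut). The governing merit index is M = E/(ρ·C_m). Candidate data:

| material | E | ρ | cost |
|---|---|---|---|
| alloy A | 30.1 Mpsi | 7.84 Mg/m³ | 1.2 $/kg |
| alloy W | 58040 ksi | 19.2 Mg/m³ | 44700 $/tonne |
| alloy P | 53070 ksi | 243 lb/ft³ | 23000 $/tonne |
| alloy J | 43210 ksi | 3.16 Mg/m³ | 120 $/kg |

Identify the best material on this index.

alloy A

Normalizing units and computing the index:
  alloy A: E = 207.5 GPa, ρ = 7840 kg/m³, cost = 1.200 $/kg
  alloy W: E = 400.2 GPa, ρ = 19200 kg/m³, cost = 44.70 $/kg
  alloy P: E = 365.9 GPa, ρ = 3892 kg/m³, cost = 23.00 $/kg
  alloy J: E = 297.9 GPa, ρ = 3160 kg/m³, cost = 120.0 $/kg
  alloy A: M = 22.1 MN·m per $
  alloy P: M = 4.09 MN·m per $
  alloy J: M = 0.786 MN·m per $
  alloy W: M = 0.466 MN·m per $
The maximum is for alloy A.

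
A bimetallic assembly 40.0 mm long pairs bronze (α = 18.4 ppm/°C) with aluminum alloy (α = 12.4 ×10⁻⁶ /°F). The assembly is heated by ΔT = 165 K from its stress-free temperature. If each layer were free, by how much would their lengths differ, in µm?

aluminum alloy: α = 12.4×10⁻⁶/°F × 9/5 = 22.3×10⁻⁶/K.
Δα = |18.4 − 22.3|×10⁻⁶/K = 3.92×10⁻⁶/K.
ΔL_mismatch = Δα·L·ΔT = 3.92×10⁻⁶ × 40.0 mm × 165.0 K = 25.9 µm.

25.9 µm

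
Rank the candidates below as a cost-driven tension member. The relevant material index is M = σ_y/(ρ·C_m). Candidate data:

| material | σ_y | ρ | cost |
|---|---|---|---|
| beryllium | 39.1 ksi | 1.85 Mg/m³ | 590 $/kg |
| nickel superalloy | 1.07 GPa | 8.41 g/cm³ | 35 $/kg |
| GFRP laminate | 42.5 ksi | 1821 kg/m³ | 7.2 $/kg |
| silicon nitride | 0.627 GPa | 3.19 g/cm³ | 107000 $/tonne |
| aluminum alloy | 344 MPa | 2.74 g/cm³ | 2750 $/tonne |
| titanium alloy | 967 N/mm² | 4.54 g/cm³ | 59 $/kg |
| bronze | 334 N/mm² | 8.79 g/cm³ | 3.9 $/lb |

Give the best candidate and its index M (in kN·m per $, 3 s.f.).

aluminum alloy, M = 45.7 kN·m per $

After converting to SI:
  beryllium: σ_y = 269.6 MPa, ρ = 1850 kg/m³, cost = 590.0 $/kg
  nickel superalloy: σ_y = 1070 MPa, ρ = 8410 kg/m³, cost = 35.00 $/kg
  GFRP laminate: σ_y = 293.0 MPa, ρ = 1821 kg/m³, cost = 7.200 $/kg
  silicon nitride: σ_y = 627.0 MPa, ρ = 3190 kg/m³, cost = 107.0 $/kg
  aluminum alloy: σ_y = 344.0 MPa, ρ = 2740 kg/m³, cost = 2.750 $/kg
  titanium alloy: σ_y = 967.0 MPa, ρ = 4540 kg/m³, cost = 59.00 $/kg
  bronze: σ_y = 334.0 MPa, ρ = 8790 kg/m³, cost = 8.598 $/kg
  aluminum alloy: M = 45.7 kN·m per $
  GFRP laminate: M = 22.3 kN·m per $
  bronze: M = 4.42 kN·m per $
  nickel superalloy: M = 3.64 kN·m per $
  titanium alloy: M = 3.61 kN·m per $
  silicon nitride: M = 1.84 kN·m per $
  beryllium: M = 0.247 kN·m per $
Highest index: aluminum alloy.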